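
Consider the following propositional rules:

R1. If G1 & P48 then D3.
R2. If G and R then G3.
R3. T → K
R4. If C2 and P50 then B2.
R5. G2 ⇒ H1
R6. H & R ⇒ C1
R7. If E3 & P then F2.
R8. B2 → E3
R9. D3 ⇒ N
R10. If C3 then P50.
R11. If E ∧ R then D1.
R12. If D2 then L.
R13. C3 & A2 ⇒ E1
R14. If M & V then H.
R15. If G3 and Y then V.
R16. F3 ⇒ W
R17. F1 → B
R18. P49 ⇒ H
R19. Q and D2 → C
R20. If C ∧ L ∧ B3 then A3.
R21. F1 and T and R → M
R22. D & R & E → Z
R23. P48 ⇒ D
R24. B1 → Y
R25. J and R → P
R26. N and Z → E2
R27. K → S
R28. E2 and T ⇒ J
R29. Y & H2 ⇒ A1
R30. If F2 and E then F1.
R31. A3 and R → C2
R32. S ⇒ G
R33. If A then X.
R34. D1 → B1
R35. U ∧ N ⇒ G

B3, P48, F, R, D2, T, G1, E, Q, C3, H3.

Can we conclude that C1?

D3  (by R1: G1, P48)
K  (by R3: T)
N  (by R9: D3)
P50  (by R10: C3)
D1  (by R11: E, R)
L  (by R12: D2)
C  (by R19: Q, D2)
A3  (by R20: C, L, B3)
D  (by R23: P48)
S  (by R27: K)
C2  (by R31: A3, R)
G  (by R32: S)
B1  (by R34: D1)
G3  (by R2: G, R)
B2  (by R4: C2, P50)
E3  (by R8: B2)
Z  (by R22: D, R, E)
Y  (by R24: B1)
E2  (by R26: N, Z)
J  (by R28: E2, T)
V  (by R15: G3, Y)
P  (by R25: J, R)
F2  (by R7: E3, P)
F1  (by R30: F2, E)
M  (by R21: F1, T, R)
H  (by R14: M, V)
C1  (by R6: H, R)

Yes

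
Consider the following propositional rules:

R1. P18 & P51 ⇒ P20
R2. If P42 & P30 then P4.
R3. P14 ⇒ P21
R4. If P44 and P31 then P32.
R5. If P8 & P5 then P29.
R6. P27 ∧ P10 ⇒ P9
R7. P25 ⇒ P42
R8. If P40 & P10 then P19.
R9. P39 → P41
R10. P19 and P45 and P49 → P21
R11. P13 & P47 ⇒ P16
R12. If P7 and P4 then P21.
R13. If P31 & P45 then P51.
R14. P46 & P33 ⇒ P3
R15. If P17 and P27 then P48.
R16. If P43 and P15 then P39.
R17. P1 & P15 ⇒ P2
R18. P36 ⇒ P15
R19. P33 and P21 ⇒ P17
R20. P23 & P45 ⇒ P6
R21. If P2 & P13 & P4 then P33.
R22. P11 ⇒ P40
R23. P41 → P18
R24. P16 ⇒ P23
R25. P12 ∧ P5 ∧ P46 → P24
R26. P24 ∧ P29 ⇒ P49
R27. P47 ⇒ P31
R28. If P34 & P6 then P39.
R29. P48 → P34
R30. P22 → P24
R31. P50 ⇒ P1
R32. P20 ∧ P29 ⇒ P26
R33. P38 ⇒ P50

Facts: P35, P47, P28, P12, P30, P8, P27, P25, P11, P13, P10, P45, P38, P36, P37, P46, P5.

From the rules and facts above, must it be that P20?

Yes

P29  (by R5: P8, P5)
P42  (by R7: P25)
P16  (by R11: P13, P47)
P15  (by R18: P36)
P40  (by R22: P11)
P23  (by R24: P16)
P24  (by R25: P12, P5, P46)
P49  (by R26: P24, P29)
P31  (by R27: P47)
P50  (by R33: P38)
P4  (by R2: P42, P30)
P19  (by R8: P40, P10)
P21  (by R10: P19, P45, P49)
P51  (by R13: P31, P45)
P6  (by R20: P23, P45)
P1  (by R31: P50)
P2  (by R17: P1, P15)
P33  (by R21: P2, P13, P4)
P17  (by R19: P33, P21)
P48  (by R15: P17, P27)
P34  (by R29: P48)
P39  (by R28: P34, P6)
P41  (by R9: P39)
P18  (by R23: P41)
P20  (by R1: P18, P51)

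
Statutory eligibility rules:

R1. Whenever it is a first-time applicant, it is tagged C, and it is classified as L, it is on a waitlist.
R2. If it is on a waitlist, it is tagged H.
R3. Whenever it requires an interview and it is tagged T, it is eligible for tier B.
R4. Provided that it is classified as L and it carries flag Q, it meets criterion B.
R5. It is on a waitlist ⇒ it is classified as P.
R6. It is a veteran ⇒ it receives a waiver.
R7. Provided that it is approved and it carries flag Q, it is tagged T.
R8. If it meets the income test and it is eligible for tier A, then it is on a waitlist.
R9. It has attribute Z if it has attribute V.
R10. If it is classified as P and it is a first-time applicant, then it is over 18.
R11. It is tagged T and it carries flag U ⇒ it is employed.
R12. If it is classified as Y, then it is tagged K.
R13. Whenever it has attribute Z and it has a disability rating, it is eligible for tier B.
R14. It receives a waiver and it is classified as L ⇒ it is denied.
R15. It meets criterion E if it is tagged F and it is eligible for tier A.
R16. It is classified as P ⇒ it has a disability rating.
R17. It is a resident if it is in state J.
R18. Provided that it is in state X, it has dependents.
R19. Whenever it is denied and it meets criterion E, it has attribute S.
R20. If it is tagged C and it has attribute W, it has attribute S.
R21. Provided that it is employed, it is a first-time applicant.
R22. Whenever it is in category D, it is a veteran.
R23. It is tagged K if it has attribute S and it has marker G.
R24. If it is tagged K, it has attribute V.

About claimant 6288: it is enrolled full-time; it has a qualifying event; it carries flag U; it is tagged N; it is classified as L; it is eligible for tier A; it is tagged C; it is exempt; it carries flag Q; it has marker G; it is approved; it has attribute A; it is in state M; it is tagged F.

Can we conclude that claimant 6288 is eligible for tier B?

Forward chaining from the given facts derives: meets criterion B, is tagged T, is employed, meets criterion E, is a first-time applicant, is on a waitlist, is tagged H, is classified as P, is over 18, has a disability rating.
Rules concluding "it is eligible for tier B": R3 needs "it requires an interview"; R13 needs "it has attribute Z" — none of these are established.

No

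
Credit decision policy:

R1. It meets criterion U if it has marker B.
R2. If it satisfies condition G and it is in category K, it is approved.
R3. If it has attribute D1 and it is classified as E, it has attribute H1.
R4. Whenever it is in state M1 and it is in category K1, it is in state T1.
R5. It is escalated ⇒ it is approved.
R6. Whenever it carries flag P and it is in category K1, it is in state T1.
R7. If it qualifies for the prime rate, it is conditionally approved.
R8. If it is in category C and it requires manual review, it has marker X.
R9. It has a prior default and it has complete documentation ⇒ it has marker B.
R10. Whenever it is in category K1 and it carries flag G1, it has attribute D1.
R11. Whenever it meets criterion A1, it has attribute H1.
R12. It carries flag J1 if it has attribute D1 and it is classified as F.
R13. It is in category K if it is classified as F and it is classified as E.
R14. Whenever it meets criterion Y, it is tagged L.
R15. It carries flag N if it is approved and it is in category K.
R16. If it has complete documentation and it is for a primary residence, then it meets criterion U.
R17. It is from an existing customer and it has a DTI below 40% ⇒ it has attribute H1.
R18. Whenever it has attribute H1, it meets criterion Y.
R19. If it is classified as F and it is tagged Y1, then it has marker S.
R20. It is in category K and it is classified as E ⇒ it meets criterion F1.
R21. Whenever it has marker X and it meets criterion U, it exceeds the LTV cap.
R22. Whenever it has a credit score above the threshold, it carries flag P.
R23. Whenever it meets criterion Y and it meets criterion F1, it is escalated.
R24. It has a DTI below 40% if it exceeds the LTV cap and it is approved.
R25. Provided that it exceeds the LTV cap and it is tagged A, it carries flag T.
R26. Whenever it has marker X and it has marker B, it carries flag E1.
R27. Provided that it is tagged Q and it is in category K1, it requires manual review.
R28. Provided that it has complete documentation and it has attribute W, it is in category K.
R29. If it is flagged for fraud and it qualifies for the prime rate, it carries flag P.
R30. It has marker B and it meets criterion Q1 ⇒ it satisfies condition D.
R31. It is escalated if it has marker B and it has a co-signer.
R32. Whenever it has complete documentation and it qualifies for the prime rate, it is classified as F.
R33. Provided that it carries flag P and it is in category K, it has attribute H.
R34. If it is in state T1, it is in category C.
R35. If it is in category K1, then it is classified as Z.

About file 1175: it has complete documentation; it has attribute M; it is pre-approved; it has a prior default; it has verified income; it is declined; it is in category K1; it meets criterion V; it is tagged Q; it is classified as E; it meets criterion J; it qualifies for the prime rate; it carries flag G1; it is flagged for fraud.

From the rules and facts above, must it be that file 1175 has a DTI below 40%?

Yes

By R9 (it has a prior default, it has complete documentation): it has marker B.
By R10 (it is in category K1, it carries flag G1): it has attribute D1.
By R27 (it is tagged Q, it is in category K1): it requires manual review.
By R29 (it is flagged for fraud, it qualifies for the prime rate): it carries flag P.
By R32 (it has complete documentation, it qualifies for the prime rate): it is classified as F.
By R1 (it has marker B): it meets criterion U.
By R3 (it has attribute D1, it is classified as E): it has attribute H1.
By R6 (it carries flag P, it is in category K1): it is in state T1.
By R13 (it is classified as F, it is classified as E): it is in category K.
By R18 (it has attribute H1): it meets criterion Y.
By R20 (it is in category K, it is classified as E): it meets criterion F1.
By R23 (it meets criterion Y, it meets criterion F1): it is escalated.
By R34 (it is in state T1): it is in category C.
By R5 (it is escalated): it is approved.
By R8 (it is in category C, it requires manual review): it has marker X.
By R21 (it has marker X, it meets criterion U): it exceeds the LTV cap.
By R24 (it exceeds the LTV cap, it is approved): it has a DTI below 40%.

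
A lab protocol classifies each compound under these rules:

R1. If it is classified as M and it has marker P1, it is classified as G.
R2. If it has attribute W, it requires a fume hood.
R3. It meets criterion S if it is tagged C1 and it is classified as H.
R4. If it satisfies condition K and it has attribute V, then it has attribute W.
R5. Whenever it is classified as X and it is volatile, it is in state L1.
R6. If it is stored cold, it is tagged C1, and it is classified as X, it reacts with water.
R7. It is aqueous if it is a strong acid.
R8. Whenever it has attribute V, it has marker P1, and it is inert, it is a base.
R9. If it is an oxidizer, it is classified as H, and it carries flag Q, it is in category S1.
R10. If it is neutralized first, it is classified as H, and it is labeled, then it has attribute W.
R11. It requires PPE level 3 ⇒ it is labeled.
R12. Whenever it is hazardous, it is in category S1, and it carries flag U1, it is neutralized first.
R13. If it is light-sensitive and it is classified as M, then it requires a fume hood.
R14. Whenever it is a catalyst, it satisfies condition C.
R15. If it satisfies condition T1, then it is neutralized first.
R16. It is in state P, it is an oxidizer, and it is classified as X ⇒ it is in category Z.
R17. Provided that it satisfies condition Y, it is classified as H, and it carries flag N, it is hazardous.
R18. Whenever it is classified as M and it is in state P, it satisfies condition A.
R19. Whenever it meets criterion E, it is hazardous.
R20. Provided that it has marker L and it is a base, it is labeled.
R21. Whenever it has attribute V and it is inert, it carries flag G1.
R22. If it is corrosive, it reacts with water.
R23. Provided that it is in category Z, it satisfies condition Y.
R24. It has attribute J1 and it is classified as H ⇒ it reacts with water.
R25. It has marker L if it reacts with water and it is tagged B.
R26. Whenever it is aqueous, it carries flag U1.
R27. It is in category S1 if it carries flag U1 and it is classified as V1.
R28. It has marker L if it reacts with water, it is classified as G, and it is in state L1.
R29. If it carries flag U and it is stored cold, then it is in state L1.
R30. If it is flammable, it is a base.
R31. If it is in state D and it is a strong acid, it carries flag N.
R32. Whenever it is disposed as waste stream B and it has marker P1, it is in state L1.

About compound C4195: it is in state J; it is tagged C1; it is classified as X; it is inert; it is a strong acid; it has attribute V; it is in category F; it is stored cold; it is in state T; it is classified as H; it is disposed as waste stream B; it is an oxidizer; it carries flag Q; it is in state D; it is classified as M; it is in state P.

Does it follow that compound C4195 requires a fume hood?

No

Forward chaining from the given facts derives: meets criterion S, reacts with water, is aqueous, is in category S1, is in category Z, satisfies condition A, carries flag G1, satisfies condition Y, carries flag U1, carries flag N, is hazardous, is neutralized first.
Rules concluding "it requires a fume hood": R2 needs "it has attribute W"; R13 needs "it is light-sensitive" — none of these are established.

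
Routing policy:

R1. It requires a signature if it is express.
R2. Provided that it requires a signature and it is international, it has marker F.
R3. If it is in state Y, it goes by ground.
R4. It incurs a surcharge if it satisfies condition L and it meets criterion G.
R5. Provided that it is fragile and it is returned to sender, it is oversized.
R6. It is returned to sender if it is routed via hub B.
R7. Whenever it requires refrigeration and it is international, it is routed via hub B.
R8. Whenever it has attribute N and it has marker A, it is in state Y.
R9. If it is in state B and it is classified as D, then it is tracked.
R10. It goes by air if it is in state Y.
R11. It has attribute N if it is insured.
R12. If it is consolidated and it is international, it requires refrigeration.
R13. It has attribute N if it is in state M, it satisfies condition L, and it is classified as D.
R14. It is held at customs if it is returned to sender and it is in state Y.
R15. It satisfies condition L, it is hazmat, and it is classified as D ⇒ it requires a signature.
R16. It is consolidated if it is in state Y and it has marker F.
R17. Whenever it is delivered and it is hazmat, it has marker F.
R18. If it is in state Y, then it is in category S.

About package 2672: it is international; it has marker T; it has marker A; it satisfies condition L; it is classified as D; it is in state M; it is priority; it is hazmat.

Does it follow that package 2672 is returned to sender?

Yes

By R13 (it is in state M, it satisfies condition L, it is classified as D): it has attribute N.
By R15 (it satisfies condition L, it is hazmat, it is classified as D): it requires a signature.
By R2 (it requires a signature, it is international): it has marker F.
By R8 (it has attribute N, it has marker A): it is in state Y.
By R16 (it is in state Y, it has marker F): it is consolidated.
By R12 (it is consolidated, it is international): it requires refrigeration.
By R7 (it requires refrigeration, it is international): it is routed via hub B.
By R6 (it is routed via hub B): it is returned to sender.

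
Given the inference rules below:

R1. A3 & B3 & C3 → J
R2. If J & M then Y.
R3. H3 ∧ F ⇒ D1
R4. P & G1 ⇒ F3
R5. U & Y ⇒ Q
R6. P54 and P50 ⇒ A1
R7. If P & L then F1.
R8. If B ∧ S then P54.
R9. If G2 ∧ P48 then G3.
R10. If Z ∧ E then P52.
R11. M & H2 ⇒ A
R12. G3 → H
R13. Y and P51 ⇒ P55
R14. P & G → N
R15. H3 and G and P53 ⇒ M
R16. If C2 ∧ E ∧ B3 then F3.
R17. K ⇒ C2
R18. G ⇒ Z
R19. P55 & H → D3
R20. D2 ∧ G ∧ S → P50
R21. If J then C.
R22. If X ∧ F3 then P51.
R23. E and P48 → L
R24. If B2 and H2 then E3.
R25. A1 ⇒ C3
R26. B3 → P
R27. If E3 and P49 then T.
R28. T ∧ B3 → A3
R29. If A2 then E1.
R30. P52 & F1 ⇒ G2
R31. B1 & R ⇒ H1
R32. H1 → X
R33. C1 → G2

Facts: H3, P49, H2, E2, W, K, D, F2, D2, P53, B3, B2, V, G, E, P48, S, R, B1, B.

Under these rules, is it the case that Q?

Forward chaining from the given facts derives: P54, M, C2, Z, P50, L, E3, P, T, A3, H1, X, A1, F1, P52, A, N, F3, P51, C3, G2, J, Y, G3, H, P55, D3, C.
The only rule concluding Q is R5, which needs U; that is never established.

No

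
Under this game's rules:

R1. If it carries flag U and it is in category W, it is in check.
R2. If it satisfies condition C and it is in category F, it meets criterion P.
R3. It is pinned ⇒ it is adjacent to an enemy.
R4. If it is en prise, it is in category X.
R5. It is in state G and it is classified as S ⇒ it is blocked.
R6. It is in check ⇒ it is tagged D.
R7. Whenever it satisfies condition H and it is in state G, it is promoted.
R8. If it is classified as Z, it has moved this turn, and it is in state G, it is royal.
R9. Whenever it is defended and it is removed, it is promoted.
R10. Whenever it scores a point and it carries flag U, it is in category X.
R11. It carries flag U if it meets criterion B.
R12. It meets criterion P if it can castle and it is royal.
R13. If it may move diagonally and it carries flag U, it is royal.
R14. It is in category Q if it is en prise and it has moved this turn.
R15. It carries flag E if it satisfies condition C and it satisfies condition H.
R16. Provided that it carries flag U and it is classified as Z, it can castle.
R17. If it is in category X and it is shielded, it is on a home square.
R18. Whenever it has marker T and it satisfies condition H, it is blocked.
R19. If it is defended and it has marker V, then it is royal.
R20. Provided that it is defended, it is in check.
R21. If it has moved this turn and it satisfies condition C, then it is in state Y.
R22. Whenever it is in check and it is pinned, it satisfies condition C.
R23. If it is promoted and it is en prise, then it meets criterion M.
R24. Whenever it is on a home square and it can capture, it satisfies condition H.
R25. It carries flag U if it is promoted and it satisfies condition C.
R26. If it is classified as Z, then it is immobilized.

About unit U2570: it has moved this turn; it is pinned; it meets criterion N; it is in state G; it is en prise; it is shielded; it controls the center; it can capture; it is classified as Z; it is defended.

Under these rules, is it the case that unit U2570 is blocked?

No

Forward chaining from the given facts derives: is adjacent to an enemy, is in category X, is royal, is in category Q, is on a home square, is in check, satisfies condition C, satisfies condition H, is immobilized, is tagged D, is promoted, carries flag E, is in state Y, meets criterion M, carries flag U, can castle, meets criterion P.
Rules concluding "it is blocked": R5 needs "it is classified as S"; R18 needs "it has marker T" — none of these are established.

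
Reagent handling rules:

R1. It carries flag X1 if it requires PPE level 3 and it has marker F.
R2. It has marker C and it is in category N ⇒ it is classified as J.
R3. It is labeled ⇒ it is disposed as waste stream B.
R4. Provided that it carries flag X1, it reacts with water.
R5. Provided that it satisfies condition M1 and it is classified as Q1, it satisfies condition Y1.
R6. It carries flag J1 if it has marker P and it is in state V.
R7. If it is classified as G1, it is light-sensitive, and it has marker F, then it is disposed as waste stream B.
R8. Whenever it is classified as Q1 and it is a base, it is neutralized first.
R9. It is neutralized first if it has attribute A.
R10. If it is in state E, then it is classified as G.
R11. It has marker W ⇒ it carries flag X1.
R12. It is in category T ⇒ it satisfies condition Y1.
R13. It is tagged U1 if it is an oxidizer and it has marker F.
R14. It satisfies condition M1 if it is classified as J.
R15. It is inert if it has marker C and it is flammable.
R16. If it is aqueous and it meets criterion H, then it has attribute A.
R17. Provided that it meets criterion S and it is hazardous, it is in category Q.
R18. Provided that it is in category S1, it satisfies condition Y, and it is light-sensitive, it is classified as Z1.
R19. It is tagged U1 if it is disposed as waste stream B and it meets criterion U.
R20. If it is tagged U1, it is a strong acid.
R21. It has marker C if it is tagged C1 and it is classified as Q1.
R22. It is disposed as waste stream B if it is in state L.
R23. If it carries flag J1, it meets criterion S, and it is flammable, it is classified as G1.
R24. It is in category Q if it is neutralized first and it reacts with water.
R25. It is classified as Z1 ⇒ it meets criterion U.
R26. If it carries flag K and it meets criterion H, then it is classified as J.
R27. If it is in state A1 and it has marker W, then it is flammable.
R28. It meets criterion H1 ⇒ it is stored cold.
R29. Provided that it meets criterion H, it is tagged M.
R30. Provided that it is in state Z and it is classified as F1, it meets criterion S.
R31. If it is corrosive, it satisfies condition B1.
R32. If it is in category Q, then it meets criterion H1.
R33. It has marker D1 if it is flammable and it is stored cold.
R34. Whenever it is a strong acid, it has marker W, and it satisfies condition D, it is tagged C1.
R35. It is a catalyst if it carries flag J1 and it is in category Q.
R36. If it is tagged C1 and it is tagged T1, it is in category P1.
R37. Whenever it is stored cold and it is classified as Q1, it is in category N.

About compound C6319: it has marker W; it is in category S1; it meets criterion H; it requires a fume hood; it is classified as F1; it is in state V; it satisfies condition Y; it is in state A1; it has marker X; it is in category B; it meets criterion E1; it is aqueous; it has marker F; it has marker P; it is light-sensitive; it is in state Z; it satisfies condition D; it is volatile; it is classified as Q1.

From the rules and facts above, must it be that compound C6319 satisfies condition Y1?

By R6 (it has marker P, it is in state V): it carries flag J1.
By R11 (it has marker W): it carries flag X1.
By R16 (it is aqueous, it meets criterion H): it has attribute A.
By R18 (it is in category S1, it satisfies condition Y, it is light-sensitive): it is classified as Z1.
By R25 (it is classified as Z1): it meets criterion U.
By R27 (it is in state A1, it has marker W): it is flammable.
By R30 (it is in state Z, it is classified as F1): it meets criterion S.
By R4 (it carries flag X1): it reacts with water.
By R9 (it has attribute A): it is neutralized first.
By R23 (it carries flag J1, it meets criterion S, it is flammable): it is classified as G1.
By R24 (it is neutralized first, it reacts with water): it is in category Q.
By R32 (it is in category Q): it meets criterion H1.
By R7 (it is classified as G1, it is light-sensitive, it has marker F): it is disposed as waste stream B.
By R19 (it is disposed as waste stream B, it meets criterion U): it is tagged U1.
By R20 (it is tagged U1): it is a strong acid.
By R28 (it meets criterion H1): it is stored cold.
By R34 (it is a strong acid, it has marker W, it satisfies condition D): it is tagged C1.
By R37 (it is stored cold, it is classified as Q1): it is in category N.
By R21 (it is tagged C1, it is classified as Q1): it has marker C.
By R2 (it has marker C, it is in category N): it is classified as J.
By R14 (it is classified as J): it satisfies condition M1.
By R5 (it satisfies condition M1, it is classified as Q1): it satisfies condition Y1.

Yes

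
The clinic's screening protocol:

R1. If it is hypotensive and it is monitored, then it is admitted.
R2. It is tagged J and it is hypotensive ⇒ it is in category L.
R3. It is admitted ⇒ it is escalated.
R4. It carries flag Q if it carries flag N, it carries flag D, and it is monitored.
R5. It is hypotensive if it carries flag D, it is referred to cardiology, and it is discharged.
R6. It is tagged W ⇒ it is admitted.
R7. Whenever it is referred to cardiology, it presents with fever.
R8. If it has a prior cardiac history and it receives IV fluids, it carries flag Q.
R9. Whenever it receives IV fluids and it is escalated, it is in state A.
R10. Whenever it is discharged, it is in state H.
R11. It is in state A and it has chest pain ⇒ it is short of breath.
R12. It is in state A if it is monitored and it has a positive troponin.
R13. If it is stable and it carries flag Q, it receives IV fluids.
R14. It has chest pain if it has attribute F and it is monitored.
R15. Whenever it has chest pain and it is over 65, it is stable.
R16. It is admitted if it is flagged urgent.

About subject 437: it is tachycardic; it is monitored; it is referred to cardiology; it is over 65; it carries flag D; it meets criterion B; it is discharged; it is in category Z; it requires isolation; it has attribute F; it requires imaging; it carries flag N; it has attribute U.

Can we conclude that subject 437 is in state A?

Yes

By R4 (it carries flag N, it carries flag D, it is monitored): it carries flag Q.
By R5 (it carries flag D, it is referred to cardiology, it is discharged): it is hypotensive.
By R14 (it has attribute F, it is monitored): it has chest pain.
By R15 (it has chest pain, it is over 65): it is stable.
By R1 (it is hypotensive, it is monitored): it is admitted.
By R3 (it is admitted): it is escalated.
By R13 (it is stable, it carries flag Q): it receives IV fluids.
By R9 (it receives IV fluids, it is escalated): it is in state A.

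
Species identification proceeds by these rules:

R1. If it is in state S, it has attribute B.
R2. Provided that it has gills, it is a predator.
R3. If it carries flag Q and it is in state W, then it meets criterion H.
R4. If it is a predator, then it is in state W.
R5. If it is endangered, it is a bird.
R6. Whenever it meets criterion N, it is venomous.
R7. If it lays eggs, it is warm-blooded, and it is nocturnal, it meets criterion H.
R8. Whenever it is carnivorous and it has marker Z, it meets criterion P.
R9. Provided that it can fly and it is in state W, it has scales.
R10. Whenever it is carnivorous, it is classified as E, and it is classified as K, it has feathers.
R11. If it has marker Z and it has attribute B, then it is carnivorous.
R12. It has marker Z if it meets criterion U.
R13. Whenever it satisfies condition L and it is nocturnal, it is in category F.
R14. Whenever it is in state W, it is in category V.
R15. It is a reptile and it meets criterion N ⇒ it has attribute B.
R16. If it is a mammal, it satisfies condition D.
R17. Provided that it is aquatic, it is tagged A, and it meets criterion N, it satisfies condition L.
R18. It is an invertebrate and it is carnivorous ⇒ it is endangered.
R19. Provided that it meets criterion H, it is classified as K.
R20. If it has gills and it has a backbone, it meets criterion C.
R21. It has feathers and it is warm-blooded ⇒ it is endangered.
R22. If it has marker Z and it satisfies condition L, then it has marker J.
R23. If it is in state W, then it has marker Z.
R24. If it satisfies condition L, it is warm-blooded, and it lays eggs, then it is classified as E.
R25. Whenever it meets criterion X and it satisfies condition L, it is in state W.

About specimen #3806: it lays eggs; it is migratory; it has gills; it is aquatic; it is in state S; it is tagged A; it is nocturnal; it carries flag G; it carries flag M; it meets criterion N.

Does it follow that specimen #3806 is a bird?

No

Forward chaining from the given facts derives: has attribute B, is a predator, is in state W, is venomous, is in category V, satisfies condition L, has marker Z, is carnivorous, is in category F, has marker J, meets criterion P.
The only rule concluding "it is a bird" is R5, which needs "it is endangered"; that is never established.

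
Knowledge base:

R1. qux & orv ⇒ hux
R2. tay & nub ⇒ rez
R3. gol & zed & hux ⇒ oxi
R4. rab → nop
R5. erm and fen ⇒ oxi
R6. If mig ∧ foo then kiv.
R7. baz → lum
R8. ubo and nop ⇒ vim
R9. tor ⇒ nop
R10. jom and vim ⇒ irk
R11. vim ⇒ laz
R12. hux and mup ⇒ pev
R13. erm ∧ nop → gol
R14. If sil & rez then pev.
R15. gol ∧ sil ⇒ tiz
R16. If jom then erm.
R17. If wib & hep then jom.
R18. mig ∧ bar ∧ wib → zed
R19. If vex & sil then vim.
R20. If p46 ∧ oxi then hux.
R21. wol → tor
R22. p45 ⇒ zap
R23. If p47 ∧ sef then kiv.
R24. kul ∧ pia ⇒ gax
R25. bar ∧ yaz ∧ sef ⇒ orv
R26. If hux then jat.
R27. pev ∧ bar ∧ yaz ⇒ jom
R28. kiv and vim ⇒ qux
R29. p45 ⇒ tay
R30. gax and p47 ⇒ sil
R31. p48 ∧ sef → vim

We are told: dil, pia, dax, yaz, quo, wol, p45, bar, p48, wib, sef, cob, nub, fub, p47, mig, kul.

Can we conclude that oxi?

Yes

zed  (by R18: mig, bar, wib)
tor  (by R21: wol)
kiv  (by R23: p47, sef)
gax  (by R24: kul, pia)
orv  (by R25: bar, yaz, sef)
tay  (by R29: p45)
sil  (by R30: gax, p47)
vim  (by R31: p48, sef)
rez  (by R2: tay, nub)
nop  (by R9: tor)
pev  (by R14: sil, rez)
jom  (by R27: pev, bar, yaz)
qux  (by R28: kiv, vim)
hux  (by R1: qux, orv)
erm  (by R16: jom)
gol  (by R13: erm, nop)
oxi  (by R3: gol, zed, hux)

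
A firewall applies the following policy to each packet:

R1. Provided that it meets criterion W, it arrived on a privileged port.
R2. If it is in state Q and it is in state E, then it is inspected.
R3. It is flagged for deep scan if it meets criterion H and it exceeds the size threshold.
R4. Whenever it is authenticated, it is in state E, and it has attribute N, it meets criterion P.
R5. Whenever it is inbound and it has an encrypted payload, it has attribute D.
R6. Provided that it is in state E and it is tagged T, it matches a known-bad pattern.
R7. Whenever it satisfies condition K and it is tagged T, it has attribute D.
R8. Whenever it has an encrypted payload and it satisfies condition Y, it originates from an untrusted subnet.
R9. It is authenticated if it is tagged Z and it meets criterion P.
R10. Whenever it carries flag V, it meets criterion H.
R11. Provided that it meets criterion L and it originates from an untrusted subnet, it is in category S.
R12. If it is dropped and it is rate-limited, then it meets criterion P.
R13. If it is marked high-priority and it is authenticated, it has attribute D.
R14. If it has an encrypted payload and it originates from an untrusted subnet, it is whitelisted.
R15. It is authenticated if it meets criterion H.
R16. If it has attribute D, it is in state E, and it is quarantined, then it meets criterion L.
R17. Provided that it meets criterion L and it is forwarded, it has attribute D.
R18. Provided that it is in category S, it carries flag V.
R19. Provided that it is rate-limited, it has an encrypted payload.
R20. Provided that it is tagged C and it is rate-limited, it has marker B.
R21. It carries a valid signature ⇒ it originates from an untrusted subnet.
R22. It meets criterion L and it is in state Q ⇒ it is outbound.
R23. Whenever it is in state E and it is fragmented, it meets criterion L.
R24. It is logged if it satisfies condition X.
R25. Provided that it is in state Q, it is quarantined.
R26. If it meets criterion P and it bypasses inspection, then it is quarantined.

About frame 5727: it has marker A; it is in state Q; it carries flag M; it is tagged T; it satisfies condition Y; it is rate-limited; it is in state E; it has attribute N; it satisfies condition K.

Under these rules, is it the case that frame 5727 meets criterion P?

By R7 (it satisfies condition K, it is tagged T): it has attribute D.
By R19 (it is rate-limited): it has an encrypted payload.
By R25 (it is in state Q): it is quarantined.
By R8 (it has an encrypted payload, it satisfies condition Y): it originates from an untrusted subnet.
By R16 (it has attribute D, it is in state E, it is quarantined): it meets criterion L.
By R11 (it meets criterion L, it originates from an untrusted subnet): it is in category S.
By R18 (it is in category S): it carries flag V.
By R10 (it carries flag V): it meets criterion H.
By R15 (it meets criterion H): it is authenticated.
By R4 (it is authenticated, it is in state E, it has attribute N): it meets criterion P.

Yes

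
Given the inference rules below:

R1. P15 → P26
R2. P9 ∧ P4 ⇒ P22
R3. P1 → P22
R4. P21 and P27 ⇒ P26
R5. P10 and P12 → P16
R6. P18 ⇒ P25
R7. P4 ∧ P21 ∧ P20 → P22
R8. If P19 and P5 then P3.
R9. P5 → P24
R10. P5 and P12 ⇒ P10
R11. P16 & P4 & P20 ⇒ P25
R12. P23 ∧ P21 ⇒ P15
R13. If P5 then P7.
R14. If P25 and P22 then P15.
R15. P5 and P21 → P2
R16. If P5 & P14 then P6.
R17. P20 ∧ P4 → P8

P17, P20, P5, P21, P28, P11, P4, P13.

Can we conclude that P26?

No

Forward chaining from the given facts derives: P22, P24, P7, P2, P8.
Rules concluding P26: R1 needs P15; R4 needs P27 — none of these are established.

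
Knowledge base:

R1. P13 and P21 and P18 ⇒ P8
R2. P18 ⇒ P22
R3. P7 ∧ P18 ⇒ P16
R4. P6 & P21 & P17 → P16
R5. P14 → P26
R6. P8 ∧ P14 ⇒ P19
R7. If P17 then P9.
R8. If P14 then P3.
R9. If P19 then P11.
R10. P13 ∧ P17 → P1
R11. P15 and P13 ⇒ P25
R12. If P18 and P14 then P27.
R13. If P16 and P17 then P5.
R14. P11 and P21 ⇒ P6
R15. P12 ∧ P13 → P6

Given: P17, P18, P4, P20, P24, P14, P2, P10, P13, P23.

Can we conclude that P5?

No

Forward chaining from the given facts derives: P22, P26, P9, P3, P1, P27.
The only rule concluding P5 is R13, which needs P16; that is never established.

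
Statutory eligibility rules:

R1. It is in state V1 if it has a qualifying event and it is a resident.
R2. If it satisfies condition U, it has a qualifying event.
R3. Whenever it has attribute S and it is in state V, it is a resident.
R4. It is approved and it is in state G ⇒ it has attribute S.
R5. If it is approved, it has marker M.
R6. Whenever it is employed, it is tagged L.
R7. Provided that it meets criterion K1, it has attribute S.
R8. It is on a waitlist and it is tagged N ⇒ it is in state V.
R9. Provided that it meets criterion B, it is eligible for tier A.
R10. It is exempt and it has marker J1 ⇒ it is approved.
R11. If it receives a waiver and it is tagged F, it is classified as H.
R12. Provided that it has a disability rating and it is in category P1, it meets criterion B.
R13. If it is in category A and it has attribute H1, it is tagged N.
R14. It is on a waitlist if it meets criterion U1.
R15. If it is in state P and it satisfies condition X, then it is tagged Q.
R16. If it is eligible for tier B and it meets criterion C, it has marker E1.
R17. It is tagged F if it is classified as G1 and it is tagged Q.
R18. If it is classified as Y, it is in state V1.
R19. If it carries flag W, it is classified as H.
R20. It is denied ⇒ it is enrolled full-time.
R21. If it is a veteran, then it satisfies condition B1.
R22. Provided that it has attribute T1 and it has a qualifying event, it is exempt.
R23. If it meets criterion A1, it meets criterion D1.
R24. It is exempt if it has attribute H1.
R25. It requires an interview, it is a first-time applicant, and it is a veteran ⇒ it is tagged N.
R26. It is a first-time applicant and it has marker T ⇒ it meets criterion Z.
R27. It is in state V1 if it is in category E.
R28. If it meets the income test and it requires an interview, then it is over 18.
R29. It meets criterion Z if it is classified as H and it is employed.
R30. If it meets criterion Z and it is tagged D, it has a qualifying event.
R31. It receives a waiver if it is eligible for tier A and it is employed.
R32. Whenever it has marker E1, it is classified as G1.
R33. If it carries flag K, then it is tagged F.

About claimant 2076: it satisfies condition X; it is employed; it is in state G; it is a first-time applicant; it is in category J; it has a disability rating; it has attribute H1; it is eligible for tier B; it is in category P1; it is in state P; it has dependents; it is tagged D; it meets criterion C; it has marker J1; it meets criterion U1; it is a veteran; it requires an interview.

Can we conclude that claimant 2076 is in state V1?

By R12 (it has a disability rating, it is in category P1): it meets criterion B.
By R14 (it meets criterion U1): it is on a waitlist.
By R15 (it is in state P, it satisfies condition X): it is tagged Q.
By R16 (it is eligible for tier B, it meets criterion C): it has marker E1.
By R24 (it has attribute H1): it is exempt.
By R25 (it requires an interview, it is a first-time applicant, it is a veteran): it is tagged N.
By R32 (it has marker E1): it is classified as G1.
By R8 (it is on a waitlist, it is tagged N): it is in state V.
By R9 (it meets criterion B): it is eligible for tier A.
By R10 (it is exempt, it has marker J1): it is approved.
By R17 (it is classified as G1, it is tagged Q): it is tagged F.
By R31 (it is eligible for tier A, it is employed): it receives a waiver.
By R4 (it is approved, it is in state G): it has attribute S.
By R11 (it receives a waiver, it is tagged F): it is classified as H.
By R29 (it is classified as H, it is employed): it meets criterion Z.
By R30 (it meets criterion Z, it is tagged D): it has a qualifying event.
By R3 (it has attribute S, it is in state V): it is a resident.
By R1 (it has a qualifying event, it is a resident): it is in state V1.

Yes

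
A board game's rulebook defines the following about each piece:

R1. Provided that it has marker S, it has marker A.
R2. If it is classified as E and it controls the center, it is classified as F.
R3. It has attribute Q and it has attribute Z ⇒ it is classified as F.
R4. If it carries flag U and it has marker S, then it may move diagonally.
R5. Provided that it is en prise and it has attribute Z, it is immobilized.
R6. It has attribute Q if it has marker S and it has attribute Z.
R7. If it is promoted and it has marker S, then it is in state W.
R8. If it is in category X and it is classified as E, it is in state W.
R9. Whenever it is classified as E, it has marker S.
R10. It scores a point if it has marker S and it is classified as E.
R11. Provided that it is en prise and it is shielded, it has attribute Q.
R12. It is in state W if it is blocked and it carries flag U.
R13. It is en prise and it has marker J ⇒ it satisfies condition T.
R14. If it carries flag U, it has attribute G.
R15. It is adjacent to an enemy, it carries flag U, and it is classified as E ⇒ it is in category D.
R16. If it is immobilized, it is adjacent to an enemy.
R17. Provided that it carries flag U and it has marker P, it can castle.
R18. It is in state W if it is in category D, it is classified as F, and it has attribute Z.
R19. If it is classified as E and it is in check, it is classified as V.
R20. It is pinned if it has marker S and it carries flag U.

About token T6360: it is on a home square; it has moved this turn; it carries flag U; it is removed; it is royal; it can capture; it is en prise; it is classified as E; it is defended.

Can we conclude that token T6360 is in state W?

Forward chaining from the given facts derives: has marker S, scores a point, has attribute G, is pinned, has marker A, may move diagonally.
Rules concluding "it is in state W": R7 needs "it is promoted"; R8 needs "it is in category X"; R12 needs "it is blocked"; R18 needs "it is in category D" — none of these are established.

No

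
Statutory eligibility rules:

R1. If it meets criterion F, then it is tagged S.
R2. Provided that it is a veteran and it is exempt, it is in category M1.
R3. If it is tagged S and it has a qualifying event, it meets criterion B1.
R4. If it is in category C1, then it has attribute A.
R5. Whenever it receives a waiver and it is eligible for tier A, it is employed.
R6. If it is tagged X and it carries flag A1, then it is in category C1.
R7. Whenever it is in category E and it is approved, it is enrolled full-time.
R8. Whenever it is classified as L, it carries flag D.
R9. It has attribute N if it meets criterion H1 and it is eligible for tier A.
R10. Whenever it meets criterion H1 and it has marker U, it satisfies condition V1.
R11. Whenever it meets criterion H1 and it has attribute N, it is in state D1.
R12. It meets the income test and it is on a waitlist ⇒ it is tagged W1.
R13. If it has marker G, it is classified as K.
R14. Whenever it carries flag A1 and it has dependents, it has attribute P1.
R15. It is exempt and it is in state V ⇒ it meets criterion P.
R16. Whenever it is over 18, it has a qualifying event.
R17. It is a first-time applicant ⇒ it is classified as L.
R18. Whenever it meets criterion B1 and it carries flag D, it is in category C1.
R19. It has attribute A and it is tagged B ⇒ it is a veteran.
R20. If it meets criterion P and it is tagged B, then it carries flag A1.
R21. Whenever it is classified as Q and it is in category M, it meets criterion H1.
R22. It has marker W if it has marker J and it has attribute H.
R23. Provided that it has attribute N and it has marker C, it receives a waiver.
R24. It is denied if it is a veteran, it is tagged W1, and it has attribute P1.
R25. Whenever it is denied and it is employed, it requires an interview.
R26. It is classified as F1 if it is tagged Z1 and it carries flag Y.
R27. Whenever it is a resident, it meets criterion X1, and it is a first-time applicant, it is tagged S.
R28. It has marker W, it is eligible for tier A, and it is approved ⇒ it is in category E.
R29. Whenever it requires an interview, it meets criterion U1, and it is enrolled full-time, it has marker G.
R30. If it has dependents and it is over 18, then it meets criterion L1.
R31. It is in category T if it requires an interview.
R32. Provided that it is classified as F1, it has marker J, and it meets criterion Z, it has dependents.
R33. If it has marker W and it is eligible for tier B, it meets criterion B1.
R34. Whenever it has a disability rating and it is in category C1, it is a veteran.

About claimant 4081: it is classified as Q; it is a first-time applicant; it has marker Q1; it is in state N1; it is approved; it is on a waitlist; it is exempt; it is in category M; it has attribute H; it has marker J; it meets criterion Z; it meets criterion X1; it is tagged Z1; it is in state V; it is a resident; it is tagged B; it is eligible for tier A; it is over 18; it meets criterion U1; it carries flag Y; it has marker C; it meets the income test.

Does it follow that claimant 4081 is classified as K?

Yes

By R12 (it meets the income test, it is on a waitlist): it is tagged W1.
By R15 (it is exempt, it is in state V): it meets criterion P.
By R16 (it is over 18): it has a qualifying event.
By R17 (it is a first-time applicant): it is classified as L.
By R20 (it meets criterion P, it is tagged B): it carries flag A1.
By R21 (it is classified as Q, it is in category M): it meets criterion H1.
By R22 (it has marker J, it has attribute H): it has marker W.
By R26 (it is tagged Z1, it carries flag Y): it is classified as F1.
By R27 (it is a resident, it meets criterion X1, it is a first-time applicant): it is tagged S.
By R28 (it has marker W, it is eligible for tier A, it is approved): it is in category E.
By R32 (it is classified as F1, it has marker J, it meets criterion Z): it has dependents.
By R3 (it is tagged S, it has a qualifying event): it meets criterion B1.
By R7 (it is in category E, it is approved): it is enrolled full-time.
By R8 (it is classified as L): it carries flag D.
By R9 (it meets criterion H1, it is eligible for tier A): it has attribute N.
By R14 (it carries flag A1, it has dependents): it has attribute P1.
By R18 (it meets criterion B1, it carries flag D): it is in category C1.
By R23 (it has attribute N, it has marker C): it receives a waiver.
By R4 (it is in category C1): it has attribute A.
By R5 (it receives a waiver, it is eligible for tier A): it is employed.
By R19 (it has attribute A, it is tagged B): it is a veteran.
By R24 (it is a veteran, it is tagged W1, it has attribute P1): it is denied.
By R25 (it is denied, it is employed): it requires an interview.
By R29 (it requires an interview, it meets criterion U1, it is enrolled full-time): it has marker G.
By R13 (it has marker G): it is classified as K.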